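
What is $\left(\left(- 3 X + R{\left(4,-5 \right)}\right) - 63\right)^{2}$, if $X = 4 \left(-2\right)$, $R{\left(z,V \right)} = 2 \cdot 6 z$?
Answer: $81$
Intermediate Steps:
$R{\left(z,V \right)} = 12 z$
$X = -8$
$\left(\left(- 3 X + R{\left(4,-5 \right)}\right) - 63\right)^{2} = \left(\left(\left(-3\right) \left(-8\right) + 12 \cdot 4\right) - 63\right)^{2} = \left(\left(24 + 48\right) - 63\right)^{2} = \left(72 - 63\right)^{2} = 9^{2} = 81$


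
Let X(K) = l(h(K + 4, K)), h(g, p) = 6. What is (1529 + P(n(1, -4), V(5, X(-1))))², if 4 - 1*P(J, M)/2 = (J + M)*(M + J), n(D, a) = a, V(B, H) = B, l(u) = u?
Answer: 2356225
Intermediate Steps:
X(K) = 6
P(J, M) = 8 - 2*(J + M)² (P(J, M) = 8 - 2*(J + M)*(M + J) = 8 - 2*(J + M)*(J + M) = 8 - 2*(J + M)²)
(1529 + P(n(1, -4), V(5, X(-1))))² = (1529 + (8 - 2*(-4 + 5)²))² = (1529 + (8 - 2*1²))² = (1529 + (8 - 2*1))² = (1529 + (8 - 2))² = (1529 + 6)² = 1535² = 2356225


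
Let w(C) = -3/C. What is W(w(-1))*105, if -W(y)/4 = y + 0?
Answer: -1260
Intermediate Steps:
W(y) = -4*y (W(y) = -4*(y + 0) = -4*y)
W(w(-1))*105 = -(-12)/(-1)*105 = -(-12)*(-1)*105 = -4*3*105 = -12*105 = -1260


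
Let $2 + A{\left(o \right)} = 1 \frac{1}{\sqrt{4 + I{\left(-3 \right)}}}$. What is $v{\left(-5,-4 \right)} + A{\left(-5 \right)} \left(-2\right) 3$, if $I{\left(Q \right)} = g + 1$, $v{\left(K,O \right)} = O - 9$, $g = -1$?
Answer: $-4$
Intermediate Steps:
$v{\left(K,O \right)} = -9 + O$ ($v{\left(K,O \right)} = O - 9 = -9 + O$)
$I{\left(Q \right)} = 0$ ($I{\left(Q \right)} = -1 + 1 = 0$)
$A{\left(o \right)} = - \frac{3}{2}$ ($A{\left(o \right)} = -2 + 1 \frac{1}{\sqrt{4 + 0}} = -2 + 1 \frac{1}{\sqrt{4}} = -2 + 1 \cdot \frac{1}{2} = -2 + \frac{1}{2} = - \frac{3}{2}$)
$v{\left(-5,-4 \right)} + A{\left(-5 \right)} \left(-2\right) 3 = \left(-9 - 4\right) + \left(- \frac{3}{2}\right) \left(-2\right) 3 = -13 + 3 \cdot 3 = -13 + 9 = -4$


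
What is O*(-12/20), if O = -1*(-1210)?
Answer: -726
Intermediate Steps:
O = 1210
O*(-12/20) = 1210*(-12/20) = 1210*(-12*1/20) = 1210*(-3/5) = -726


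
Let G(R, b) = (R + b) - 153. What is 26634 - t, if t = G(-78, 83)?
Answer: 26782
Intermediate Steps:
G(R, b) = -153 + R + b
t = -148 (t = -153 - 78 + 83 = -148)
26634 - t = 26634 - 1*(-148) = 26634 + 148 = 26782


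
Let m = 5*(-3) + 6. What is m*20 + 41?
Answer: -139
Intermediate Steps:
m = -9 (m = -15 + 6 = -9)
m*20 + 41 = -9*20 + 41 = -180 + 41 = -139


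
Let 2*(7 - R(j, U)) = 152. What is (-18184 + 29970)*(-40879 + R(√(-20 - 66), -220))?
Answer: -482613128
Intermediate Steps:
R(j, U) = -69 (R(j, U) = 7 - ½*152 = 7 - 76 = -69)
(-18184 + 29970)*(-40879 + R(√(-20 - 66), -220)) = (-18184 + 29970)*(-40879 - 69) = 11786*(-40948) = -482613128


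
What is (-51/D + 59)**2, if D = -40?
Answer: 5812921/1600 ≈ 3633.1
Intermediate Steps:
(-51/D + 59)**2 = (-51/(-40) + 59)**2 = (-51*(-1/40) + 59)**2 = (51/40 + 59)**2 = (2411/40)**2 = 5812921/1600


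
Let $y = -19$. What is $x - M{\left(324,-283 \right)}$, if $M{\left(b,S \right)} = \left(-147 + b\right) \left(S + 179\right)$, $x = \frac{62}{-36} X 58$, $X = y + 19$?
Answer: $18408$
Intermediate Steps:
$X = 0$ ($X = -19 + 19 = 0$)
$x = 0$ ($x = \frac{62}{-36} \cdot 0 \cdot 58 = 62 \left(- \frac{1}{36}\right) 0 \cdot 58 = \left(- \frac{31}{18}\right) 0 \cdot 58 = 0 \cdot 58 = 0$)
$M{\left(b,S \right)} = \left(-147 + b\right) \left(179 + S\right)$
$x - M{\left(324,-283 \right)} = 0 - \left(-26313 - -41601 + 179 \cdot 324 - 91692\right) = 0 - \left(-26313 + 41601 + 57996 - 91692\right) = 0 - -18408 = 0 + 18408 = 18408$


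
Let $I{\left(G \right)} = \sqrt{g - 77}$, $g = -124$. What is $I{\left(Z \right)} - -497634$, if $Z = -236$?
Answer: $497634 + i \sqrt{201} \approx 4.9763 \cdot 10^{5} + 14.177 i$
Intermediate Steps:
$I{\left(G \right)} = i \sqrt{201}$ ($I{\left(G \right)} = \sqrt{-124 - 77} = \sqrt{-201} = i \sqrt{201}$)
$I{\left(Z \right)} - -497634 = i \sqrt{201} - -497634 = i \sqrt{201} + 497634 = 497634 + i \sqrt{201}$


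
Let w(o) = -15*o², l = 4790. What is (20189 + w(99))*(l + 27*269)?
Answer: -1528633778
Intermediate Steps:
(20189 + w(99))*(l + 27*269) = (20189 - 15*99²)*(4790 + 27*269) = (20189 - 15*9801)*(4790 + 7263) = (20189 - 147015)*12053 = -126826*12053 = -1528633778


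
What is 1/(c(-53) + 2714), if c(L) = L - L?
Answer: 1/2714 ≈ 0.00036846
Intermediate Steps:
c(L) = 0
1/(c(-53) + 2714) = 1/(0 + 2714) = 1/2714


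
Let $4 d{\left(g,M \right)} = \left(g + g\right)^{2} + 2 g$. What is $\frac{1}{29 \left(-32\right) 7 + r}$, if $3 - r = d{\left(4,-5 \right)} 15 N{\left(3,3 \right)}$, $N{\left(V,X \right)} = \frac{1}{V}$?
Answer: $- \frac{1}{6583} \approx -0.00015191$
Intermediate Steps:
$d{\left(g,M \right)} = g^{2} + \frac{g}{2}$ ($d{\left(g,M \right)} = \frac{\left(g + g\right)^{2} + 2 g}{4} = \frac{\left(2 g\right)^{2} + 2 g}{4} = \frac{4 g^{2} + 2 g}{4} = \frac{2 g + 4 g^{2}}{4} = g^{2} + \frac{g}{2}$)
$r = -87$ ($r = 3 - \frac{4 \left(\frac{1}{2} + 4\right) 15}{3} = 3 - 4 \cdot \frac{9}{2} \cdot 15 \cdot \frac{1}{3} = 3 - 18 \cdot 15 \cdot \frac{1}{3} = 3 - 270 \cdot \frac{1}{3} = 3 - 90 = -87$)
$\frac{1}{29 \left(-32\right) 7 + r} = \frac{1}{29 \left(-32\right) 7 - 87} = \frac{1}{\left(-928\right) 7 - 87} = \frac{1}{-6496 - 87} = \frac{1}{-6583} = - \frac{1}{6583}$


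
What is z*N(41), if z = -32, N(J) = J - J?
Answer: 0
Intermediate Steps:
N(J) = 0
z*N(41) = -32*0 = 0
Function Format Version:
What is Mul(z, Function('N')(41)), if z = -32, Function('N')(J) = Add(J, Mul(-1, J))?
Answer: 0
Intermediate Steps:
Function('N')(J) = 0
Mul(z, Function('N')(41)) = Mul(-32, 0) = 0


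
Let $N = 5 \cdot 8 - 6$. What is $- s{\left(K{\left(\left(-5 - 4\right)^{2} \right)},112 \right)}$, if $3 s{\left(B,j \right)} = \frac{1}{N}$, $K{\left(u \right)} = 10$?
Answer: $- \frac{1}{102} \approx -0.0098039$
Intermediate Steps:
$N = 34$ ($N = 40 - 6 = 34$)
$s{\left(B,j \right)} = \frac{1}{102}$ ($s{\left(B,j \right)} = \frac{1}{3 \cdot 34} = \frac{1}{3} \cdot \frac{1}{34} = \frac{1}{102}$)
$- s{\left(K{\left(\left(-5 - 4\right)^{2} \right)},112 \right)} = \left(-1\right) \frac{1}{102} = - \frac{1}{102}$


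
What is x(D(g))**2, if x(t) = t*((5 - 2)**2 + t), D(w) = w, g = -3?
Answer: 324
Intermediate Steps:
x(t) = t*(9 + t) (x(t) = t*(3**2 + t) = t*(9 + t))
x(D(g))**2 = (-3*(9 - 3))**2 = (-3*6)**2 = (-18)**2 = 324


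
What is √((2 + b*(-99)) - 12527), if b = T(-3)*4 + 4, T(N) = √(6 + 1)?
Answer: √(-12921 - 396*√7) ≈ 118.19*I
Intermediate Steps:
T(N) = √7
b = 4 + 4*√7 (b = √7*4 + 4 = 4*√7 + 4 = 4 + 4*√7 ≈ 14.583)
√((2 + b*(-99)) - 12527) = √((2 + (4 + 4*√7)*(-99)) - 12527) = √((2 + (-396 - 396*√7)) - 12527) = √((-394 - 396*√7) - 12527) = √(-12921 - 396*√7)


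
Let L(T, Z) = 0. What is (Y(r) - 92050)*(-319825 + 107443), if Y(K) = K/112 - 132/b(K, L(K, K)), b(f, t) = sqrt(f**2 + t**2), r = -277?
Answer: 303265643064183/15512 ≈ 1.9550e+10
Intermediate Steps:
Y(K) = -132/sqrt(K**2) + K/112 (Y(K) = K/112 - 132/sqrt(K**2 + 0**2) = K*(1/112) - 132/sqrt(K**2 + 0) = K/112 - 132/sqrt(K**2) = -132/sqrt(K**2) + K/112)
(Y(r) - 92050)*(-319825 + 107443) = ((-132/sqrt((-277)**2) + (1/112)*(-277)) - 92050)*(-319825 + 107443) = ((-132/sqrt(76729) - 277/112) - 92050)*(-212382) = ((-132*1/277 - 277/112) - 92050)*(-212382) = ((-132/277 - 277/112) - 92050)*(-212382) = (-91513/31024 - 92050)*(-212382) = -2855850713/31024*(-212382) = 303265643064183/15512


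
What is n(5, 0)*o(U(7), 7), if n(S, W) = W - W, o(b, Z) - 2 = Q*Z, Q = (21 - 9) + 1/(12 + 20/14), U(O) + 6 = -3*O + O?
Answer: 0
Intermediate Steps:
U(O) = -6 - 2*O (U(O) = -6 + (-3*O + O) = -6 - 2*O)
Q = 1135/94 (Q = 12 + 1/(12 + 20*(1/14)) = 12 + 1/(12 + 10/7) = 12 + 1/(94/7) = 12 + 7/94 = 1135/94 ≈ 12.074)
o(b, Z) = 2 + 1135*Z/94
n(S, W) = 0
n(5, 0)*o(U(7), 7) = 0*(2 + (1135/94)*7) = 0*(2 + 7945/94) = 0*(8133/94) = 0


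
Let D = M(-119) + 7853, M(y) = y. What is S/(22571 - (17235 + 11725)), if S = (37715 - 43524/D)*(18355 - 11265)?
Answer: -344626331290/8235421 ≈ -41847.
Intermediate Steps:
D = 7734 (D = -119 + 7853 = 7734)
S = 344626331290/1289 (S = (37715 - 43524/7734)*(18355 - 11265) = (37715 - 43524*1/7734)*7090 = (37715 - 7254/1289)*7090 = (48607381/1289)*7090 = 344626331290/1289 ≈ 2.6736e+8)
S/(22571 - (17235 + 11725)) = 344626331290/(1289*(22571 - (17235 + 11725))) = 344626331290/(1289*(22571 - 1*28960)) = 344626331290/(1289*(22571 - 28960)) = (344626331290/1289)/(-6389) = (344626331290/1289)*(-1/6389) = -344626331290/8235421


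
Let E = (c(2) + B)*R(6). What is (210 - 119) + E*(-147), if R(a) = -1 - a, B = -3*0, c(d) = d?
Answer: 2149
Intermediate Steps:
B = 0
E = -14 (E = (2 + 0)*(-1 - 1*6) = 2*(-1 - 6) = 2*(-7) = -14)
(210 - 119) + E*(-147) = (210 - 119) - 14*(-147) = 91 + 2058 = 2149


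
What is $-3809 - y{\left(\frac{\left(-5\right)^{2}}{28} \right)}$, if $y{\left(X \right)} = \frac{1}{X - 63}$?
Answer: $- \frac{6623823}{1739} \approx -3809.0$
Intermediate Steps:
$y{\left(X \right)} = \frac{1}{-63 + X}$
$-3809 - y{\left(\frac{\left(-5\right)^{2}}{28} \right)} = -3809 - \frac{1}{-63 + \frac{\left(-5\right)^{2}}{28}} = -3809 - \frac{1}{-63 + 25 \cdot \frac{1}{28}} = -3809 - \frac{1}{-63 + \frac{25}{28}} = -3809 - \frac{1}{- \frac{1739}{28}} = -3809 - - \frac{28}{1739} = -3809 + \frac{28}{1739} = - \frac{6623823}{1739}$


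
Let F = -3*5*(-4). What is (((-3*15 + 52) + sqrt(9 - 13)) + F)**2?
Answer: 4485 + 268*I ≈ 4485.0 + 268.0*I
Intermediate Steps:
F = 60 (F = -15*(-4) = 60)
(((-3*15 + 52) + sqrt(9 - 13)) + F)**2 = (((-3*15 + 52) + sqrt(9 - 13)) + 60)**2 = (((-45 + 52) + sqrt(-4)) + 60)**2 = ((7 + 2*I) + 60)**2 = (67 + 2*I)**2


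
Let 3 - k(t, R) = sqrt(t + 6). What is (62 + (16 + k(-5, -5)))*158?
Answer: 12640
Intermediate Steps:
k(t, R) = 3 - sqrt(6 + t) (k(t, R) = 3 - sqrt(t + 6) = 3 - sqrt(6 + t))
(62 + (16 + k(-5, -5)))*158 = (62 + (16 + (3 - sqrt(6 - 5))))*158 = (62 + (16 + (3 - sqrt(1))))*158 = (62 + (16 + (3 - 1*1)))*158 = (62 + (16 + (3 - 1)))*158 = (62 + (16 + 2))*158 = (62 + 18)*158 = 80*158 = 12640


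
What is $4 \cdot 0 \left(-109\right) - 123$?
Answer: $-123$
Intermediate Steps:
$4 \cdot 0 \left(-109\right) - 123 = 0 \left(-109\right) - 123 = 0 - 123 = -123$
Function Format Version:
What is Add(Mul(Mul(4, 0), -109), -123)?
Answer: -123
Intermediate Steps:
Add(Mul(Mul(4, 0), -109), -123) = Add(Mul(0, -109), -123) = Add(0, -123) = -123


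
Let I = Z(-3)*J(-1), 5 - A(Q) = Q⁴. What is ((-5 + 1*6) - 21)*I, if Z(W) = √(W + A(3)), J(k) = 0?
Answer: 0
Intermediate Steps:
A(Q) = 5 - Q⁴
Z(W) = √(-76 + W) (Z(W) = √(W + (5 - 1*3⁴)) = √(W + (5 - 1*81)) = √(W + (5 - 81)) = √(W - 76) = √(-76 + W))
I = 0 (I = √(-76 - 3)*0 = √(-79)*0 = (I*√79)*0 = 0)
((-5 + 1*6) - 21)*I = ((-5 + 1*6) - 21)*0 = ((-5 + 6) - 21)*0 = (1 - 21)*0 = -20*0 = 0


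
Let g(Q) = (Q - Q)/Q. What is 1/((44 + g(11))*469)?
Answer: 1/20636 ≈ 4.8459e-5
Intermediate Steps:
g(Q) = 0 (g(Q) = 0/Q = 0)
1/((44 + g(11))*469) = 1/((44 + 0)*469) = (1/469)/44 = (1/44)*(1/469) = 1/20636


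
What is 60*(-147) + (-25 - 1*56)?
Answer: -8901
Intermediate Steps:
60*(-147) + (-25 - 1*56) = -8820 + (-25 - 56) = -8820 - 81 = -8901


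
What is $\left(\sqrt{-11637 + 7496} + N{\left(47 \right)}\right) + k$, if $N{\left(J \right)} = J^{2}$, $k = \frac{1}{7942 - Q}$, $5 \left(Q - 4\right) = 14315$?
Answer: $\frac{11210676}{5075} + i \sqrt{4141} \approx 2209.0 + 64.351 i$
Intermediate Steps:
$Q = 2867$ ($Q = 4 + \frac{1}{5} \cdot 14315 = 4 + 2863 = 2867$)
$k = \frac{1}{5075}$ ($k = \frac{1}{7942 - 2867} = \frac{1}{5075} \approx 0.00019704$)
$\left(\sqrt{-11637 + 7496} + N{\left(47 \right)}\right) + k = \left(\sqrt{-11637 + 7496} + 47^{2}\right) + \frac{1}{5075} = \left(\sqrt{-4141} + 2209\right) + \frac{1}{5075} = \left(i \sqrt{4141} + 2209\right) + \frac{1}{5075} = \left(2209 + i \sqrt{4141}\right) + \frac{1}{5075} = \frac{11210676}{5075} + i \sqrt{4141}$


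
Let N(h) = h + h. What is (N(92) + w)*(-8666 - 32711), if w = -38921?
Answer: 1602820849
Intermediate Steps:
N(h) = 2*h
(N(92) + w)*(-8666 - 32711) = (2*92 - 38921)*(-8666 - 32711) = (184 - 38921)*(-41377) = -38737*(-41377) = 1602820849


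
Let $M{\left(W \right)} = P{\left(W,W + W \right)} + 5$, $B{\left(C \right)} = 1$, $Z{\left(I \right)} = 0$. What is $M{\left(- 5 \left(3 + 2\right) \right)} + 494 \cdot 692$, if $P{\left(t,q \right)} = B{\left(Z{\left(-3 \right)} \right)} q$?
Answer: $341803$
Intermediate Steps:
$P{\left(t,q \right)} = q$ ($P{\left(t,q \right)} = 1 q = q$)
$M{\left(W \right)} = 5 + 2 W$ ($M{\left(W \right)} = \left(W + W\right) + 5 = 2 W + 5 = 5 + 2 W$)
$M{\left(- 5 \left(3 + 2\right) \right)} + 494 \cdot 692 = \left(5 + 2 \left(- 5 \left(3 + 2\right)\right)\right) + 494 \cdot 692 = \left(5 + 2 \left(\left(-5\right) 5\right)\right) + 341848 = \left(5 + 2 \left(-25\right)\right) + 341848 = \left(5 - 50\right) + 341848 = -45 + 341848 = 341803$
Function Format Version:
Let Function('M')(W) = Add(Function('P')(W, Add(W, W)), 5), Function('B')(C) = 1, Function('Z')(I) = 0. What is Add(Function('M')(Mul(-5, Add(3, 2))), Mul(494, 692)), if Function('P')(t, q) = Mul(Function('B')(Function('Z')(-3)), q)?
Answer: 341803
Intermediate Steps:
Function('P')(t, q) = q (Function('P')(t, q) = Mul(1, q) = q)
Function('M')(W) = Add(5, Mul(2, W)) (Function('M')(W) = Add(Add(W, W), 5) = Add(Mul(2, W), 5) = Add(5, Mul(2, W)))
Add(Function('M')(Mul(-5, Add(3, 2))), Mul(494, 692)) = Add(Add(5, Mul(2, Mul(-5, Add(3, 2)))), Mul(494, 692)) = Add(Add(5, Mul(2, Mul(-5, 5))), 341848) = Add(Add(5, Mul(2, -25)), 341848) = Add(Add(5, -50), 341848) = Add(-45, 341848) = 341803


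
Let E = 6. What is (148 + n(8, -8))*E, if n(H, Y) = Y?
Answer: 840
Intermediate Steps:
(148 + n(8, -8))*E = (148 - 8)*6 = 140*6 = 840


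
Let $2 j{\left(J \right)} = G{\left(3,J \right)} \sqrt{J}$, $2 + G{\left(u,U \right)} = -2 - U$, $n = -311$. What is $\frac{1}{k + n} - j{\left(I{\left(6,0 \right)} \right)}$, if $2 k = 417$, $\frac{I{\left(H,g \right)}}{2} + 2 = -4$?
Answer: $- \frac{2}{205} - 8 i \sqrt{3} \approx -0.0097561 - 13.856 i$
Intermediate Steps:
$I{\left(H,g \right)} = -12$ ($I{\left(H,g \right)} = -4 + 2 \left(-4\right) = -4 - 8 = -12$)
$G{\left(u,U \right)} = -4 - U$ ($G{\left(u,U \right)} = -2 - \left(2 + U\right) = -4 - U$)
$k = \frac{417}{2}$ ($k = \frac{1}{2} \cdot 417 = \frac{417}{2} \approx 208.5$)
$j{\left(J \right)} = \frac{\sqrt{J} \left(-4 - J\right)}{2}$ ($j{\left(J \right)} = \frac{\left(-4 - J\right) \sqrt{J}}{2} = \frac{\sqrt{J} \left(-4 - J\right)}{2}$)
$\frac{1}{k + n} - j{\left(I{\left(6,0 \right)} \right)} = \frac{1}{\frac{417}{2} - 311} - \frac{\sqrt{-12} \left(-4 - -12\right)}{2} = \frac{1}{- \frac{205}{2}} - \frac{2 i \sqrt{3} \left(-4 + 12\right)}{2} = - \frac{2}{205} - \frac{1}{2} \cdot 2 i \sqrt{3} \cdot 8 = - \frac{2}{205} - 8 i \sqrt{3}$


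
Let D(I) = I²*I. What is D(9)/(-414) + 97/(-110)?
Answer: -3343/1265 ≈ -2.6427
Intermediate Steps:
D(I) = I³
D(9)/(-414) + 97/(-110) = 9³/(-414) + 97/(-110) = 729*(-1/414) + 97*(-1/110) = -81/46 - 97/110 = -3343/1265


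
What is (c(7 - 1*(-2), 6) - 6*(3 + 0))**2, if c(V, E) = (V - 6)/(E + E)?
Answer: 5041/16 ≈ 315.06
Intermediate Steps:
c(V, E) = (-6 + V)/(2*E) (c(V, E) = (-6 + V)/((2*E)) = (-6 + V)*(1/(2*E)) = (-6 + V)/(2*E))
(c(7 - 1*(-2), 6) - 6*(3 + 0))**2 = ((1/2)*(-6 + (7 - 1*(-2)))/6 - 6*(3 + 0))**2 = ((1/2)*(1/6)*(-6 + (7 + 2)) - 6*3)**2 = ((1/2)*(1/6)*(-6 + 9) - 18)**2 = ((1/2)*(1/6)*3 - 18)**2 = (1/4 - 18)**2 = (-71/4)**2 = 5041/16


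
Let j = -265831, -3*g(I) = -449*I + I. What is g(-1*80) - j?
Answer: 761653/3 ≈ 2.5388e+5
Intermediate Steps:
g(I) = 448*I/3 (g(I) = -(-449*I + I)/3 = -(-448)*I/3 = 448*I/3)
g(-1*80) - j = 448*(-1*80)/3 - 1*(-265831) = (448/3)*(-80) + 265831 = -35840/3 + 265831 = 761653/3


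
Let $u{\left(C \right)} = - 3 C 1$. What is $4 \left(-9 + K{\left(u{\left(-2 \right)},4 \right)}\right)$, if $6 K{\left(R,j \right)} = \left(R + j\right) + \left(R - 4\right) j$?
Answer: $-24$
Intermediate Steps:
$u{\left(C \right)} = - 3 C$
$K{\left(R,j \right)} = \frac{R}{6} + \frac{j}{6} + \frac{j \left(-4 + R\right)}{6}$ ($K{\left(R,j \right)} = \frac{\left(R + j\right) + \left(R - 4\right) j}{6} = \frac{\left(R + j\right) + \left(-4 + R\right) j}{6} = \frac{\left(R + j\right) + j \left(-4 + R\right)}{6} = \frac{R + j + j \left(-4 + R\right)}{6} = \frac{R}{6} + \frac{j}{6} + \frac{j \left(-4 + R\right)}{6}$)
$4 \left(-9 + K{\left(u{\left(-2 \right)},4 \right)}\right) = 4 \left(-9 + \left(\left(- \frac{1}{2}\right) 4 + \frac{\left(-3\right) \left(-2\right)}{6} + \frac{1}{6} \left(\left(-3\right) \left(-2\right)\right) 4\right)\right) = 4 \left(-9 + \left(-2 + \frac{1}{6} \cdot 6 + \frac{1}{6} \cdot 6 \cdot 4\right)\right) = 4 \left(-9 + \left(-2 + 1 + 4\right)\right) = 4 \left(-9 + 3\right) = 4 \left(-6\right) = -24$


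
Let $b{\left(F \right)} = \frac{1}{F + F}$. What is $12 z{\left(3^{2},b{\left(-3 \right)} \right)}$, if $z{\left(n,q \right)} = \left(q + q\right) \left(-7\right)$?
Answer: $28$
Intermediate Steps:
$b{\left(F \right)} = \frac{1}{2 F}$
$z{\left(n,q \right)} = - 14 q$ ($z{\left(n,q \right)} = 2 q \left(-7\right) = - 14 q$)
$12 z{\left(3^{2},b{\left(-3 \right)} \right)} = 12 \left(- 14 \frac{1}{2 \left(-3\right)}\right) = 12 \left(- 14 \cdot \frac{1}{2} \left(- \frac{1}{3}\right)\right) = 12 \left(\left(-14\right) \left(- \frac{1}{6}\right)\right) = 12 \cdot \frac{7}{3} = 28$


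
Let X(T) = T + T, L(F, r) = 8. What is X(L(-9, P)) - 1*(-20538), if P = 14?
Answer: 20554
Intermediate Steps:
X(T) = 2*T
X(L(-9, P)) - 1*(-20538) = 2*8 - 1*(-20538) = 16 + 20538 = 20554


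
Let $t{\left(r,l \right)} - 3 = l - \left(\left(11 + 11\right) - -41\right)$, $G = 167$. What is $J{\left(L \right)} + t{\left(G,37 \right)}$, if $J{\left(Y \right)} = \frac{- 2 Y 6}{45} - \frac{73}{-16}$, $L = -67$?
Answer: $- \frac{137}{240} \approx -0.57083$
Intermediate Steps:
$t{\left(r,l \right)} = -60 + l$ ($t{\left(r,l \right)} = 3 - \left(22 + 41 - l\right) = 3 + \left(l - \left(22 + 41\right)\right) = 3 + \left(l - 63\right) = 3 + \left(-63 + l\right) = -60 + l$)
$J{\left(Y \right)} = \frac{73}{16} - \frac{4 Y}{15}$ ($J{\left(Y \right)} = - 12 Y \frac{1}{45} - - \frac{73}{16} = - \frac{4 Y}{15} + \frac{73}{16} = \frac{73}{16} - \frac{4 Y}{15}$)
$J{\left(L \right)} + t{\left(G,37 \right)} = \left(\frac{73}{16} - - \frac{268}{15}\right) + \left(-60 + 37\right) = \left(\frac{73}{16} + \frac{268}{15}\right) - 23 = \frac{5383}{240} - 23 = - \frac{137}{240}$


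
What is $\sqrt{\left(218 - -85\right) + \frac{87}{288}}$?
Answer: $\frac{\sqrt{174702}}{24} \approx 17.416$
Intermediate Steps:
$\sqrt{\left(218 - -85\right) + \frac{87}{288}} = \sqrt{\left(218 + 85\right) + 87 \cdot \frac{1}{288}} = \sqrt{303 + \frac{29}{96}} = \sqrt{\frac{29117}{96}} = \frac{\sqrt{174702}}{24}$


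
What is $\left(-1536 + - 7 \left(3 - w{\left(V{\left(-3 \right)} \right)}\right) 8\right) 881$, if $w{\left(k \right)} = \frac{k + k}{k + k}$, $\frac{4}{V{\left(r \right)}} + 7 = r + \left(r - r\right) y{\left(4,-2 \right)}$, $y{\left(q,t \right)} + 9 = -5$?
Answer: $-1451888$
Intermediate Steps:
$y{\left(q,t \right)} = -14$ ($y{\left(q,t \right)} = -9 - 5 = -14$)
$V{\left(r \right)} = \frac{4}{-7 + r}$ ($V{\left(r \right)} = \frac{4}{-7 + \left(r + \left(r - r\right) \left(-14\right)\right)} = \frac{4}{-7 + \left(r + 0 \left(-14\right)\right)} = \frac{4}{-7 + \left(r + 0\right)} = \frac{4}{-7 + r}$)
$w{\left(k \right)} = 1$ ($w{\left(k \right)} = \frac{2 k}{2 k} = 2 k \frac{1}{2 k} = 1$)
$\left(-1536 + - 7 \left(3 - w{\left(V{\left(-3 \right)} \right)}\right) 8\right) 881 = \left(-1536 + - 7 \left(3 - 1\right) 8\right) 881 = \left(-1536 + \left(-7\right) 2 \cdot 8\right) 881 = \left(-1536 - 112\right) 881 = \left(-1648\right) 881 = -1451888$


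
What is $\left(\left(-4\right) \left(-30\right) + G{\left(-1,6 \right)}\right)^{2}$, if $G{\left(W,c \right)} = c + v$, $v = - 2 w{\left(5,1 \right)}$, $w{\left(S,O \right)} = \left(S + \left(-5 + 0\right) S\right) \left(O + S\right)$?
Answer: $133956$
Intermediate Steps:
$w{\left(S,O \right)} = - 4 S \left(O + S\right)$ ($w{\left(S,O \right)} = \left(S - 5 S\right) \left(O + S\right) = - 4 S \left(O + S\right)$)
$v = 240$ ($v = - 2 \left(\left(-4\right) 5 \left(1 + 5\right)\right) = - 2 \left(\left(-4\right) 5 \cdot 6\right) = \left(-2\right) \left(-120\right) = 240$)
$G{\left(W,c \right)} = 240 + c$ ($G{\left(W,c \right)} = c + 240 = 240 + c$)
$\left(\left(-4\right) \left(-30\right) + G{\left(-1,6 \right)}\right)^{2} = \left(\left(-4\right) \left(-30\right) + \left(240 + 6\right)\right)^{2} = \left(120 + 246\right)^{2} = 366^{2} = 133956$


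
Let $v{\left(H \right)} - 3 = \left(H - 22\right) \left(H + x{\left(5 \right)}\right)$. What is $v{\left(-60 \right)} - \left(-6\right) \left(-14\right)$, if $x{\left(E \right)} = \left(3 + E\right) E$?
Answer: $1559$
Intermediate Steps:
$x{\left(E \right)} = E \left(3 + E\right)$
$v{\left(H \right)} = 3 + \left(-22 + H\right) \left(40 + H\right)$ ($v{\left(H \right)} = 3 + \left(H - 22\right) \left(H + 5 \left(3 + 5\right)\right) = 3 + \left(-22 + H\right) \left(H + 5 \cdot 8\right) = 3 + \left(-22 + H\right) \left(H + 40\right) = 3 + \left(-22 + H\right) \left(40 + H\right)$)
$v{\left(-60 \right)} - \left(-6\right) \left(-14\right) = \left(-877 + \left(-60\right)^{2} + 18 \left(-60\right)\right) - \left(-6\right) \left(-14\right) = \left(-877 + 3600 - 1080\right) - 84 = 1643 - 84 = 1559$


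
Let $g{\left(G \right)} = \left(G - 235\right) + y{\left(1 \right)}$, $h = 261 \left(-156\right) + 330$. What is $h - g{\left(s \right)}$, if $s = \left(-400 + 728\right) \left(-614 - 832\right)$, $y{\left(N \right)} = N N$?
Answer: $434136$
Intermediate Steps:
$y{\left(N \right)} = N^{2}$
$h = -40386$ ($h = -40716 + 330 = -40386$)
$s = -474288$ ($s = 328 \left(-1446\right) = -474288$)
$g{\left(G \right)} = -234 + G$ ($g{\left(G \right)} = \left(G - 235\right) + 1^{2} = \left(-235 + G\right) + 1 = -234 + G$)
$h - g{\left(s \right)} = -40386 - \left(-234 - 474288\right) = -40386 - -474522 = -40386 + 474522 = 434136$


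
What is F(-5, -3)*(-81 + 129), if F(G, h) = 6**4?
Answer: 62208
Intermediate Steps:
F(G, h) = 1296
F(-5, -3)*(-81 + 129) = 1296*(-81 + 129) = 1296*48 = 62208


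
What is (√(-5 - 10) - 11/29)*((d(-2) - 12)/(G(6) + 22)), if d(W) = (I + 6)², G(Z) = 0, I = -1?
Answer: -13/58 + 13*I*√15/22 ≈ -0.22414 + 2.2886*I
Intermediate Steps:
d(W) = 25 (d(W) = (-1 + 6)² = 5² = 25)
(√(-5 - 10) - 11/29)*((d(-2) - 12)/(G(6) + 22)) = (√(-5 - 10) - 11/29)*((25 - 12)/(0 + 22)) = (√(-15) - 11*1/29)*(13/22) = (I*√15 - 11/29)*(13*(1/22)) = (-11/29 + I*√15)*(13/22) = -13/58 + 13*I*√15/22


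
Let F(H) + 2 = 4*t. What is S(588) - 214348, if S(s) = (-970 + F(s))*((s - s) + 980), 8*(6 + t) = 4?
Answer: -1188468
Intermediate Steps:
t = -11/2 (t = -6 + (⅛)*4 = -6 + ½ = -11/2 ≈ -5.5000)
F(H) = -24 (F(H) = -2 + 4*(-11/2) = -2 - 22 = -24)
S(s) = -974120 (S(s) = (-970 - 24)*((s - s) + 980) = -994*(0 + 980) = -994*980 = -974120)
S(588) - 214348 = -974120 - 214348 = -1188468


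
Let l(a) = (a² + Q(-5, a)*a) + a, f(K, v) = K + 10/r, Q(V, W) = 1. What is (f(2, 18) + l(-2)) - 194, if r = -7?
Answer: -1354/7 ≈ -193.43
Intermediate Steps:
f(K, v) = -10/7 + K (f(K, v) = K + 10/(-7) = K + 10*(-⅐) = K - 10/7 = -10/7 + K)
l(a) = a² + 2*a (l(a) = (a² + 1*a) + a = (a² + a) + a = (a + a²) + a = a² + 2*a)
(f(2, 18) + l(-2)) - 194 = ((-10/7 + 2) - 2*(2 - 2)) - 194 = (4/7 - 2*0) - 194 = (4/7 + 0) - 194 = 4/7 - 194 = -1354/7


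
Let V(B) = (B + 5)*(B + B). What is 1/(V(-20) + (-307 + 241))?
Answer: 1/534 ≈ 0.0018727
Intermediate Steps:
V(B) = 2*B*(5 + B) (V(B) = (5 + B)*(2*B) = 2*B*(5 + B))
1/(V(-20) + (-307 + 241)) = 1/(2*(-20)*(5 - 20) + (-307 + 241)) = 1/(2*(-20)*(-15) - 66) = 1/(600 - 66) = 1/534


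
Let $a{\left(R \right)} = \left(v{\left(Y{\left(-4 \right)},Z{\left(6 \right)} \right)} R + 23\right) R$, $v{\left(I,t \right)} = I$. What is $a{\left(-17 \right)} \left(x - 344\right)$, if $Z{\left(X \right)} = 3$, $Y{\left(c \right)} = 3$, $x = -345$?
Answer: $-327964$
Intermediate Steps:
$a{\left(R \right)} = R \left(23 + 3 R\right)$ ($a{\left(R \right)} = \left(3 R + 23\right) R = \left(23 + 3 R\right) R = R \left(23 + 3 R\right)$)
$a{\left(-17 \right)} \left(x - 344\right) = - 17 \left(23 + 3 \left(-17\right)\right) \left(-345 - 344\right) = - 17 \left(23 - 51\right) \left(-689\right) = \left(-17\right) \left(-28\right) \left(-689\right) = 476 \left(-689\right) = -327964$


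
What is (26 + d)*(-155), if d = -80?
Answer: 8370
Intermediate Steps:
(26 + d)*(-155) = (26 - 80)*(-155) = -54*(-155) = 8370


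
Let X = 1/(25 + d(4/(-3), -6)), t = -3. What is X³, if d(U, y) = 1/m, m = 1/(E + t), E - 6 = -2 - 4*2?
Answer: 1/5832 ≈ 0.00017147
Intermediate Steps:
E = -4 (E = 6 + (-2 - 4*2) = 6 + (-2 - 8) = 6 - 10 = -4)
m = -⅐ (m = 1/(-4 - 3) = 1/(-7) = -⅐ ≈ -0.14286)
d(U, y) = -7 (d(U, y) = 1/(-⅐) = -7)
X = 1/18 (X = 1/(25 - 7) = 1/18 ≈ 0.055556)
X³ = (1/18)³ = 1/5832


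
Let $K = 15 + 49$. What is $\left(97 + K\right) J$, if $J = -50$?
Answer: $-8050$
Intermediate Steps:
$K = 64$
$\left(97 + K\right) J = \left(97 + 64\right) \left(-50\right) = 161 \left(-50\right) = -8050$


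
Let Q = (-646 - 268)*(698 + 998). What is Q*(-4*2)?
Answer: 12401152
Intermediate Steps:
Q = -1550144 (Q = -914*1696 = -1550144)
Q*(-4*2) = -(-6200576)*2 = -1550144*(-8) = 12401152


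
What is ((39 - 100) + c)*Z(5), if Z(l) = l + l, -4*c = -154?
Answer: -225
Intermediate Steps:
c = 77/2 (c = -¼*(-154) = 77/2 ≈ 38.500)
Z(l) = 2*l
((39 - 100) + c)*Z(5) = ((39 - 100) + 77/2)*(2*5) = (-61 + 77/2)*10 = -45/2*10 = -225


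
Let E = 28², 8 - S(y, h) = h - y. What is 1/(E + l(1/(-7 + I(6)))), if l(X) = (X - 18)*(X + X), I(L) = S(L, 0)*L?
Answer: 5929/4645566 ≈ 0.0012763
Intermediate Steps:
S(y, h) = 8 + y - h (S(y, h) = 8 - (h - y) = 8 + (y - h) = 8 + y - h)
I(L) = L*(8 + L) (I(L) = (8 + L - 1*0)*L = (8 + L + 0)*L = (8 + L)*L = L*(8 + L))
E = 784
l(X) = 2*X*(-18 + X) (l(X) = (-18 + X)*(2*X) = 2*X*(-18 + X))
1/(E + l(1/(-7 + I(6)))) = 1/(784 + 2*(-18 + 1/(-7 + 6*(8 + 6)))/(-7 + 6*(8 + 6))) = 1/(784 + 2*(-18 + 1/(-7 + 6*14))/(-7 + 6*14)) = 1/(784 + 2*(-18 + 1/(-7 + 84))/(-7 + 84)) = 1/(784 + 2*(-18 + 1/77)/77) = 1/(784 + 2*(1/77)*(-18 + 1/77)) = 1/(784 + 2*(1/77)*(-1385/77)) = 1/(784 - 2770/5929) = 1/(4645566/5929) = 5929/4645566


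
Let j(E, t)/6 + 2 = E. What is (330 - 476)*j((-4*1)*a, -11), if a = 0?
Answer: 1752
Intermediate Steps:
j(E, t) = -12 + 6*E
(330 - 476)*j((-4*1)*a, -11) = (330 - 476)*(-12 + 6*(-4*1*0)) = -146*(-12 + 6*(-4*0)) = -146*(-12 + 6*0) = -146*(-12 + 0) = -146*(-12) = 1752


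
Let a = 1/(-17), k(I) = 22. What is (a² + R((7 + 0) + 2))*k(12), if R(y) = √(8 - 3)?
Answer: 22/289 + 22*√5 ≈ 49.270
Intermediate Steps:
a = -1/17 ≈ -0.058824
R(y) = √5
(a² + R((7 + 0) + 2))*k(12) = ((-1/17)² + √5)*22 = (1/289 + √5)*22 = 22/289 + 22*√5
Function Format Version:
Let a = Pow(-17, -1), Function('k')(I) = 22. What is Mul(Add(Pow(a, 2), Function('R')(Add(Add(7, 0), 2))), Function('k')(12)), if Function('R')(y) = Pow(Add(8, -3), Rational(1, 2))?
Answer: Add(Rational(22, 289), Mul(22, Pow(5, Rational(1, 2)))) ≈ 49.270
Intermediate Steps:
a = Rational(-1, 17) ≈ -0.058824
Function('R')(y) = Pow(5, Rational(1, 2))
Mul(Add(Pow(a, 2), Function('R')(Add(Add(7, 0), 2))), Function('k')(12)) = Mul(Add(Pow(Rational(-1, 17), 2), Pow(5, Rational(1, 2))), 22) = Mul(Add(Rational(1, 289), Pow(5, Rational(1, 2))), 22) = Add(Rational(22, 289), Mul(22, Pow(5, Rational(1, 2))))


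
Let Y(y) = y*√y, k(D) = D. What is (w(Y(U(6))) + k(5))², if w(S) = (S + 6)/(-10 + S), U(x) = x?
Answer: 49252/841 + 10272*√6/841 ≈ 88.482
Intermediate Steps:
Y(y) = y^(3/2)
w(S) = (6 + S)/(-10 + S)
(w(Y(U(6))) + k(5))² = ((6 + 6^(3/2))/(-10 + 6^(3/2)) + 5)² = ((6 + 6*√6)/(-10 + 6*√6) + 5)² = (5 + (6 + 6*√6)/(-10 + 6*√6))²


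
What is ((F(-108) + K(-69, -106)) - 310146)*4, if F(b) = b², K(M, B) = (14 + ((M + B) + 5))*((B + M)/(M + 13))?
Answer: -1195878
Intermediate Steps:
K(M, B) = (B + M)*(19 + B + M)/(13 + M) (K(M, B) = (14 + ((B + M) + 5))*((B + M)/(13 + M)) = (14 + (5 + B + M))*((B + M)/(13 + M)) = (19 + B + M)*((B + M)/(13 + M)) = (B + M)*(19 + B + M)/(13 + M))
((F(-108) + K(-69, -106)) - 310146)*4 = (((-108)² + ((-106)² + (-69)² + 19*(-106) + 19*(-69) + 2*(-106)*(-69))/(13 - 69)) - 310146)*4 = ((11664 + (11236 + 4761 - 2014 - 1311 + 14628)/(-56)) - 310146)*4 = ((11664 - 1/56*27300) - 310146)*4 = ((11664 - 975/2) - 310146)*4 = (22353/2 - 310146)*4 = -597939/2*4 = -1195878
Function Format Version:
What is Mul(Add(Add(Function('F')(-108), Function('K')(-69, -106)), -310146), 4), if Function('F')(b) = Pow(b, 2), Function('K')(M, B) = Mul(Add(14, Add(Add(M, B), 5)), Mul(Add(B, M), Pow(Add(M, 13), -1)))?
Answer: -1195878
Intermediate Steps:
Function('K')(M, B) = Mul(Pow(Add(13, M), -1), Add(B, M), Add(19, B, M)) (Function('K')(M, B) = Mul(Add(14, Add(Add(B, M), 5)), Mul(Add(B, M), Pow(Add(13, M), -1))) = Mul(Add(14, Add(5, B, M)), Mul(Pow(Add(13, M), -1), Add(B, M))) = Mul(Add(19, B, M), Mul(Pow(Add(13, M), -1), Add(B, M))) = Mul(Pow(Add(13, M), -1), Add(B, M), Add(19, B, M)))
Mul(Add(Add(Function('F')(-108), Function('K')(-69, -106)), -310146), 4) = Mul(Add(Add(Pow(-108, 2), Mul(Pow(Add(13, -69), -1), Add(Pow(-106, 2), Pow(-69, 2), Mul(19, -106), Mul(19, -69), Mul(2, -106, -69)))), -310146), 4) = Mul(Add(Add(11664, Mul(Pow(-56, -1), Add(11236, 4761, -2014, -1311, 14628))), -310146), 4) = Mul(Add(Add(11664, Mul(Rational(-1, 56), 27300)), -310146), 4) = Mul(Add(Add(11664, Rational(-975, 2)), -310146), 4) = Mul(Add(Rational(22353, 2), -310146), 4) = Mul(Rational(-597939, 2), 4) = -1195878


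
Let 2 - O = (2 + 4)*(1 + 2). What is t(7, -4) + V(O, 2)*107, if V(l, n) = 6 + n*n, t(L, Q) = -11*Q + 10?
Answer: 1124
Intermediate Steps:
t(L, Q) = 10 - 11*Q
O = -16 (O = 2 - (2 + 4)*(1 + 2) = 2 - 6*3 = 2 - 1*18 = 2 - 18 = -16)
V(l, n) = 6 + n²
t(7, -4) + V(O, 2)*107 = (10 - 11*(-4)) + (6 + 2²)*107 = (10 + 44) + (6 + 4)*107 = 54 + 10*107 = 54 + 1070 = 1124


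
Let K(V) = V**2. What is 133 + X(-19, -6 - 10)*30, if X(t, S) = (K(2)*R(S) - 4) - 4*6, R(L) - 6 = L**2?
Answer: 30733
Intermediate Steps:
R(L) = 6 + L**2
X(t, S) = -4 + 4*S**2 (X(t, S) = (2**2*(6 + S**2) - 4) - 4*6 = (4*(6 + S**2) - 4) - 24 = ((24 + 4*S**2) - 4) - 24 = (20 + 4*S**2) - 24 = -4 + 4*S**2)
133 + X(-19, -6 - 10)*30 = 133 + (-4 + 4*(-6 - 10)**2)*30 = 133 + (-4 + 4*(-16)**2)*30 = 133 + (-4 + 4*256)*30 = 133 + (-4 + 1024)*30 = 133 + 1020*30 = 133 + 30600 = 30733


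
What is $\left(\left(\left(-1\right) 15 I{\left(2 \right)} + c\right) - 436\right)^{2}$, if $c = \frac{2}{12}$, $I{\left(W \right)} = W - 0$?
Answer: $\frac{7812025}{36} \approx 2.17 \cdot 10^{5}$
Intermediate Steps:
$I{\left(W \right)} = W$ ($I{\left(W \right)} = W + 0 = W$)
$c = \frac{1}{6}$ ($c = 2 \cdot \frac{1}{12} = \frac{1}{6} \approx 0.16667$)
$\left(\left(\left(-1\right) 15 I{\left(2 \right)} + c\right) - 436\right)^{2} = \left(\left(\left(-1\right) 15 \cdot 2 + \frac{1}{6}\right) - 436\right)^{2} = \left(\left(\left(-15\right) 2 + \frac{1}{6}\right) - 436\right)^{2} = \left(\left(-30 + \frac{1}{6}\right) - 436\right)^{2} = \left(- \frac{179}{6} - 436\right)^{2} = \left(- \frac{2795}{6}\right)^{2} = \frac{7812025}{36}$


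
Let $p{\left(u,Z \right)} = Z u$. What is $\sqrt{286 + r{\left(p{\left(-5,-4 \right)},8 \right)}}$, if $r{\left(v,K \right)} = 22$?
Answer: $2 \sqrt{77} \approx 17.55$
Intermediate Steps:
$\sqrt{286 + r{\left(p{\left(-5,-4 \right)},8 \right)}} = \sqrt{286 + 22} = \sqrt{308} = 2 \sqrt{77}$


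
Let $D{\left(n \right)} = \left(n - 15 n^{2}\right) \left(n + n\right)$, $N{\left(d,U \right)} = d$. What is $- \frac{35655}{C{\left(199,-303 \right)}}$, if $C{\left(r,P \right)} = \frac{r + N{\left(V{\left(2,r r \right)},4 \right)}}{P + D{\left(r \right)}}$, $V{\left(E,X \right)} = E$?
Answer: $\frac{2808889858835}{67} \approx 4.1924 \cdot 10^{10}$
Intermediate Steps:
$D{\left(n \right)} = 2 n \left(n - 15 n^{2}\right)$ ($D{\left(n \right)} = \left(n - 15 n^{2}\right) 2 n = 2 n \left(n - 15 n^{2}\right)$)
$C{\left(r,P \right)} = \frac{2 + r}{P + r^{2} \left(2 - 30 r\right)}$ ($C{\left(r,P \right)} = \frac{r + 2}{P + r^{2} \left(2 - 30 r\right)} = \frac{2 + r}{P + r^{2} \left(2 - 30 r\right)}$)
$- \frac{35655}{C{\left(199,-303 \right)}} = - \frac{35655}{\frac{1}{-303 - 2 \cdot 199^{2} \left(-1 + 15 \cdot 199\right)} \left(2 + 199\right)} = - \frac{35655}{\frac{1}{-303 - 79202 \left(-1 + 2985\right)} 201} = - \frac{35655}{\frac{1}{-303 - 79202 \cdot 2984} \cdot 201} = - \frac{35655}{\frac{1}{-303 - 236338768} \cdot 201} = - \frac{35655}{\frac{1}{-236339071} \cdot 201} = - \frac{35655}{\left(- \frac{1}{236339071}\right) 201} = - \frac{35655}{- \frac{201}{236339071}} = \left(-35655\right) \left(- \frac{236339071}{201}\right) = \frac{2808889858835}{67}$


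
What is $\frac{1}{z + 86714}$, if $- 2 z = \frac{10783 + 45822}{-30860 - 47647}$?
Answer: $\frac{157014}{13615368601} \approx 1.1532 \cdot 10^{-5}$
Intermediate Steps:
$z = \frac{56605}{157014}$ ($z = - \frac{\left(10783 + 45822\right) \frac{1}{-30860 - 47647}}{2} = - \frac{56605 \frac{1}{-78507}}{2} = - \frac{56605 \left(- \frac{1}{78507}\right)}{2} = \left(- \frac{1}{2}\right) \left(- \frac{56605}{78507}\right) = \frac{56605}{157014} \approx 0.36051$)
$\frac{1}{z + 86714} = \frac{1}{\frac{56605}{157014} + 86714} = \frac{1}{\frac{13615368601}{157014}} = \frac{157014}{13615368601}$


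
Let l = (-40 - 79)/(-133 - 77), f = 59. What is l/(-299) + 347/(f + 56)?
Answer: 27049/8970 ≈ 3.0155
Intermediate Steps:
l = 17/30 (l = -119/(-210) = -119*(-1/210) = 17/30 ≈ 0.56667)
l/(-299) + 347/(f + 56) = (17/30)/(-299) + 347/(59 + 56) = (17/30)*(-1/299) + 347/115 = -17/8970 + 347*(1/115) = -17/8970 + 347/115 = 27049/8970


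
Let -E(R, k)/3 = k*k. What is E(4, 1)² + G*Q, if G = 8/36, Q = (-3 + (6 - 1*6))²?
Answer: 11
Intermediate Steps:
E(R, k) = -3*k² (E(R, k) = -3*k*k = -3*k²)
Q = 9 (Q = (-3 + (6 - 6))² = (-3 + 0)² = (-3)² = 9)
G = 2/9 (G = 8*(1/36) = 2/9 ≈ 0.22222)
E(4, 1)² + G*Q = (-3*1²)² + (2/9)*9 = (-3*1)² + 2 = (-3)² + 2 = 9 + 2 = 11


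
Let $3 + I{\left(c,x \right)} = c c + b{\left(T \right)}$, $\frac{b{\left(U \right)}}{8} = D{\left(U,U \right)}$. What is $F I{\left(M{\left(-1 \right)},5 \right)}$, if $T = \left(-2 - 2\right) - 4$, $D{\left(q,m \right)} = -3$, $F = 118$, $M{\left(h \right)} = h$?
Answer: $-3068$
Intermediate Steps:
$T = -8$ ($T = -4 - 4 = -8$)
$b{\left(U \right)} = -24$ ($b{\left(U \right)} = 8 \left(-3\right) = -24$)
$I{\left(c,x \right)} = -27 + c^{2}$ ($I{\left(c,x \right)} = -3 + \left(c c - 24\right) = -3 + \left(c^{2} - 24\right) = -3 + \left(-24 + c^{2}\right) = -27 + c^{2}$)
$F I{\left(M{\left(-1 \right)},5 \right)} = 118 \left(-27 + \left(-1\right)^{2}\right) = 118 \left(-27 + 1\right) = 118 \left(-26\right) = -3068$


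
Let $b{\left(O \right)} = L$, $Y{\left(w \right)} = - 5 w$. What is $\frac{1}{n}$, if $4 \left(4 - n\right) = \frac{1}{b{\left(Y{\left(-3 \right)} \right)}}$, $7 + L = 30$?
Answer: $\frac{92}{367} \approx 0.25068$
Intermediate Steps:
$L = 23$ ($L = -7 + 30 = 23$)
$b{\left(O \right)} = 23$
$n = \frac{367}{92}$ ($n = 4 - \frac{1}{4 \cdot 23} = 4 - \frac{1}{92} = \frac{367}{92} \approx 3.9891$)
$\frac{1}{n} = \frac{1}{\frac{367}{92}} = \frac{92}{367}$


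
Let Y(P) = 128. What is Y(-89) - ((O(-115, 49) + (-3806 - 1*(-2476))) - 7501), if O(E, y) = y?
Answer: 8910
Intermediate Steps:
Y(-89) - ((O(-115, 49) + (-3806 - 1*(-2476))) - 7501) = 128 - ((49 + (-3806 - 1*(-2476))) - 7501) = 128 - ((49 + (-3806 + 2476)) - 7501) = 128 - ((49 - 1330) - 7501) = 128 - (-1281 - 7501) = 128 - 1*(-8782) = 128 + 8782 = 8910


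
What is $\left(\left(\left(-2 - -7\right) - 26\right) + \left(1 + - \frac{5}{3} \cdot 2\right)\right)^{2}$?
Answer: $\frac{4900}{9} \approx 544.44$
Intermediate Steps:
$\left(\left(\left(-2 - -7\right) - 26\right) + \left(1 + - \frac{5}{3} \cdot 2\right)\right)^{2} = \left(\left(\left(-2 + 7\right) - 26\right) + \left(1 + \left(-5\right) \frac{1}{3} \cdot 2\right)\right)^{2} = \left(\left(5 - 26\right) + \left(1 - \frac{10}{3}\right)\right)^{2} = \left(-21 + \left(1 - \frac{10}{3}\right)\right)^{2} = \left(-21 - \frac{7}{3}\right)^{2} = \left(- \frac{70}{3}\right)^{2} = \frac{4900}{9}$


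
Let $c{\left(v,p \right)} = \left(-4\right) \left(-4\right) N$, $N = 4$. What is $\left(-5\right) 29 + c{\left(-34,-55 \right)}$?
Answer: $-81$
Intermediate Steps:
$c{\left(v,p \right)} = 64$ ($c{\left(v,p \right)} = \left(-4\right) \left(-4\right) 4 = 16 \cdot 4 = 64$)
$\left(-5\right) 29 + c{\left(-34,-55 \right)} = \left(-5\right) 29 + 64 = -145 + 64 = -81$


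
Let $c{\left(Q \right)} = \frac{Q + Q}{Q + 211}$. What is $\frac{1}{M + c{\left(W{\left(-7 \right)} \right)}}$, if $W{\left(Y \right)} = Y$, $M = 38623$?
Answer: $\frac{102}{3939539} \approx 2.5891 \cdot 10^{-5}$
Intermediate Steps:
$c{\left(Q \right)} = \frac{2 Q}{211 + Q}$
$\frac{1}{M + c{\left(W{\left(-7 \right)} \right)}} = \frac{1}{38623 + 2 \left(-7\right) \frac{1}{211 - 7}} = \frac{1}{38623 + 2 \left(-7\right) \frac{1}{204}} = \frac{1}{38623 - \frac{7}{102}} = \frac{1}{\frac{3939539}{102}} = \frac{102}{3939539}$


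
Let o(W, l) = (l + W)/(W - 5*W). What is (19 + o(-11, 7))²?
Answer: 43264/121 ≈ 357.55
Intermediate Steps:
o(W, l) = -(W + l)/(4*W) (o(W, l) = (W + l)/((-4*W)) = (W + l)*(-1/(4*W)) = -(W + l)/(4*W))
(19 + o(-11, 7))² = (19 + (¼)*(-1*(-11) - 1*7)/(-11))² = (19 + (¼)*(-1/11)*(11 - 7))² = (19 + (¼)*(-1/11)*4)² = (19 - 1/11)² = (208/11)² = 43264/121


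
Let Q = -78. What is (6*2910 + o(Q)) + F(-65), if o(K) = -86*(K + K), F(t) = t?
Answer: 30811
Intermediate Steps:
o(K) = -172*K
(6*2910 + o(Q)) + F(-65) = (6*2910 - 172*(-78)) - 65 = (17460 + 13416) - 65 = 30876 - 65 = 30811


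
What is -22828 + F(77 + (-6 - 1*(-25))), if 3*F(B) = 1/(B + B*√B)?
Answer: -624574081/27360 + √6/6840 ≈ -22828.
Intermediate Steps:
F(B) = 1/(3*(B + B^(3/2))) (F(B) = 1/(3*(B + B*√B)) = 1/(3*(B + B^(3/2))))
-22828 + F(77 + (-6 - 1*(-25))) = -22828 + 1/(3*((77 + (-6 - 1*(-25))) + (77 + (-6 - 1*(-25)))^(3/2))) = -22828 + 1/(3*((77 + (-6 + 25)) + (77 + (-6 + 25))^(3/2))) = -22828 + 1/(3*((77 + 19) + (77 + 19)^(3/2))) = -22828 + 1/(3*(96 + 96^(3/2))) = -22828 + 1/(3*(96 + 384*√6))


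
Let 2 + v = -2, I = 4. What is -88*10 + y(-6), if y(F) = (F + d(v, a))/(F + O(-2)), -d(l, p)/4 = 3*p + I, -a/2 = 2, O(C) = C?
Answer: -3533/4 ≈ -883.25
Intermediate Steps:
a = -4 (a = -2*2 = -4)
v = -4 (v = -2 - 2 = -4)
d(l, p) = -16 - 12*p (d(l, p) = -4*(3*p + 4) = -4*(4 + 3*p) = -16 - 12*p)
y(F) = (32 + F)/(-2 + F) (y(F) = (F + (-16 - 12*(-4)))/(F - 2) = (F + (-16 + 48))/(-2 + F) = (F + 32)/(-2 + F) = (32 + F)/(-2 + F))
-88*10 + y(-6) = -88*10 + (32 - 6)/(-2 - 6) = -880 + 26/(-8) = -880 - 1/8*26 = -880 - 13/4 = -3533/4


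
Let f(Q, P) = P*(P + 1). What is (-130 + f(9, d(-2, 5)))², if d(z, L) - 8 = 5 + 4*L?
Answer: 984064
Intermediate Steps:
d(z, L) = 13 + 4*L (d(z, L) = 8 + (5 + 4*L) = 13 + 4*L)
f(Q, P) = P*(1 + P)
(-130 + f(9, d(-2, 5)))² = (-130 + (13 + 4*5)*(1 + (13 + 4*5)))² = (-130 + (13 + 20)*(1 + (13 + 20)))² = (-130 + 33*(1 + 33))² = (-130 + 33*34)² = (-130 + 1122)² = 992² = 984064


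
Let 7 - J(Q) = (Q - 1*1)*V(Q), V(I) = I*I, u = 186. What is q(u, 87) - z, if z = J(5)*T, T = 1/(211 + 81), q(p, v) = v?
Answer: 25497/292 ≈ 87.318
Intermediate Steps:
V(I) = I**2
T = 1/292 ≈ 0.0034247
J(Q) = 7 - Q**2*(-1 + Q) (J(Q) = 7 - (Q - 1*1)*Q**2 = 7 - (Q - 1)*Q**2 = 7 - (-1 + Q)*Q**2 = 7 - Q**2*(-1 + Q))
z = -93/292 (z = (7 + 5**2 - 1*5**3)*(1/292) = (7 + 25 - 1*125)*(1/292) = (7 + 25 - 125)*(1/292) = -93*1/292 = -93/292 ≈ -0.31849)
q(u, 87) - z = 87 - 1*(-93/292) = 87 + 93/292 = 25497/292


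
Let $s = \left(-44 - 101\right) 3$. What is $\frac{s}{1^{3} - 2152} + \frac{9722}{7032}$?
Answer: $\frac{1331719}{840324} \approx 1.5848$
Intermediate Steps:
$s = -435$ ($s = \left(-145\right) 3 = -435$)
$\frac{s}{1^{3} - 2152} + \frac{9722}{7032} = - \frac{435}{1^{3} - 2152} + \frac{9722}{7032} = - \frac{435}{1 - 2152} + 9722 \cdot \frac{1}{7032} = - \frac{435}{-2151} + \frac{4861}{3516} = \left(-435\right) \left(- \frac{1}{2151}\right) + \frac{4861}{3516} = \frac{145}{717} + \frac{4861}{3516} = \frac{1331719}{840324}$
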